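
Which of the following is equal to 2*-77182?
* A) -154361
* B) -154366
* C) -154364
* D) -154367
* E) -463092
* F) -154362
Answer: C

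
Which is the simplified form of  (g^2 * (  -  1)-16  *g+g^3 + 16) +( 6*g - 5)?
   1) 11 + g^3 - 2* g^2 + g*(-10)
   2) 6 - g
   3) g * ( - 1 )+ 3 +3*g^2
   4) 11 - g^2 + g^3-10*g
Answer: 4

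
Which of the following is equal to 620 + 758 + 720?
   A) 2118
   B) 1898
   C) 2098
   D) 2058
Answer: C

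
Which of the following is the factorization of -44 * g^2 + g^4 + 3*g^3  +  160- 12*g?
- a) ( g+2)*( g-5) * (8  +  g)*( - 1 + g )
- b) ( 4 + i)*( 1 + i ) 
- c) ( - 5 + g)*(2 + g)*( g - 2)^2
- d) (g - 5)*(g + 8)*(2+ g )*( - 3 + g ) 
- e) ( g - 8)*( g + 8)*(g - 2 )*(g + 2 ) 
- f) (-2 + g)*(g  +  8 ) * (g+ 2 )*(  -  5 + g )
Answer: f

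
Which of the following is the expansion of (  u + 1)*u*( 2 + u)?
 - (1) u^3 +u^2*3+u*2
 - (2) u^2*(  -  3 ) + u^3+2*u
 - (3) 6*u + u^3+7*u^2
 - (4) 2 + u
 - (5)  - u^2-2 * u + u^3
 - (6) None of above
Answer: 1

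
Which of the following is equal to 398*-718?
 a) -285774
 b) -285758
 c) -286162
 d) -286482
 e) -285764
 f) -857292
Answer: e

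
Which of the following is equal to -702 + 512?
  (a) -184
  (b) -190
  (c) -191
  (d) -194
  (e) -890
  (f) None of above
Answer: b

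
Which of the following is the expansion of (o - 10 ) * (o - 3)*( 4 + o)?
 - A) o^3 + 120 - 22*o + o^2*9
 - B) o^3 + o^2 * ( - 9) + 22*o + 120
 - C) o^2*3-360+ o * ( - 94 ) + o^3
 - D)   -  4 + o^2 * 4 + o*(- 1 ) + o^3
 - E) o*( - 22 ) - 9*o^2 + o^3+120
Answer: E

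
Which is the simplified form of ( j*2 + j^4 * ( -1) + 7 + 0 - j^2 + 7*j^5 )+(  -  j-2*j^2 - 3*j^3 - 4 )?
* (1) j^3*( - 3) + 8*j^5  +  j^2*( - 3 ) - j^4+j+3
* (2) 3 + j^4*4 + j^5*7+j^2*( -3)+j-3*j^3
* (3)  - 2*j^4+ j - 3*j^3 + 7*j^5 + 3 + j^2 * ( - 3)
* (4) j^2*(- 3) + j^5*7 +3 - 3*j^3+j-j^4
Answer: 4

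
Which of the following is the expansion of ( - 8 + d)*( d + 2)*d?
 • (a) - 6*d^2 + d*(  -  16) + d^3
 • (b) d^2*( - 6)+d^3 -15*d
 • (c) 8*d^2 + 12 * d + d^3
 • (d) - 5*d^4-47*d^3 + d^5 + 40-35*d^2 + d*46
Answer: a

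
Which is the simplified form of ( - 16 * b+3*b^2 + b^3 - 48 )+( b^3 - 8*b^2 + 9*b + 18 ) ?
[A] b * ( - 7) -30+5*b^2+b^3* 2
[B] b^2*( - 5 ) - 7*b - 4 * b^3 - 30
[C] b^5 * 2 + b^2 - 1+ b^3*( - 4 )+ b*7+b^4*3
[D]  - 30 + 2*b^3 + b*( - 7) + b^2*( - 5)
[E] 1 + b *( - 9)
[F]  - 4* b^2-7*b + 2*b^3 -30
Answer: D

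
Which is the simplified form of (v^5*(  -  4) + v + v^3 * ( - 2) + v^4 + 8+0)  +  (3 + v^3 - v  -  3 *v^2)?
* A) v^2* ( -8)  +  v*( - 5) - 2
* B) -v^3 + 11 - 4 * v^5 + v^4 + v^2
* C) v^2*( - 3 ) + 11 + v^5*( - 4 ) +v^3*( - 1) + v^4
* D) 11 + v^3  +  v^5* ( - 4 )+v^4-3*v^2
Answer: C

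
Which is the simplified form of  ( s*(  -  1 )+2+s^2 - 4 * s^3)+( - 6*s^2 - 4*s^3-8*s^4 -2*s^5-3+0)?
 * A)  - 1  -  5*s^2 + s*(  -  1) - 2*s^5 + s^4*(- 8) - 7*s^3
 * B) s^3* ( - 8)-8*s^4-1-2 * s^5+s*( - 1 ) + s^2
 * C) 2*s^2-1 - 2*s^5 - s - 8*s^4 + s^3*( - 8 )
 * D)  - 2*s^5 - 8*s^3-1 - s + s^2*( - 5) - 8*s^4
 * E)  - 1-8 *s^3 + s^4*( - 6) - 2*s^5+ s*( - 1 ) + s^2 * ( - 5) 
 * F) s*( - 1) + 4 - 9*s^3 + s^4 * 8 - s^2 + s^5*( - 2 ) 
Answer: D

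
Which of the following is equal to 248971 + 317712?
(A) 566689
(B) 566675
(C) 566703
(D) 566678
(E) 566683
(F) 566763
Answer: E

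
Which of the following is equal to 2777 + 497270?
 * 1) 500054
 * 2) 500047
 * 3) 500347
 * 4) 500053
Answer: 2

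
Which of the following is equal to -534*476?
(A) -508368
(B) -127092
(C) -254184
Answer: C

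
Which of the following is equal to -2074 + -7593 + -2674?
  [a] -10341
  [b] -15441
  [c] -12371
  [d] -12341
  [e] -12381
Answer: d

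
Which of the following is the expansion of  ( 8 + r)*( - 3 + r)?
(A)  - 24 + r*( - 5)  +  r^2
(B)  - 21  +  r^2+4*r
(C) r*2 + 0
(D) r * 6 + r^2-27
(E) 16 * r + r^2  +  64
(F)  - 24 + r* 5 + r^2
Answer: F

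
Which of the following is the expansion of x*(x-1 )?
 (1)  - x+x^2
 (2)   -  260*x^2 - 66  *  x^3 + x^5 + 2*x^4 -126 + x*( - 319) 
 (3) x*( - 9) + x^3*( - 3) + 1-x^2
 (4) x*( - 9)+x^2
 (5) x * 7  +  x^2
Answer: 1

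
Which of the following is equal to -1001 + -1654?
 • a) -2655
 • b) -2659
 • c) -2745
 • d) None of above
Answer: a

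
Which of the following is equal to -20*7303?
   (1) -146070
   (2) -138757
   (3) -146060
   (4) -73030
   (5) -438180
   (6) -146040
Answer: 3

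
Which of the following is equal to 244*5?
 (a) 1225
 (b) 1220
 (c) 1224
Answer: b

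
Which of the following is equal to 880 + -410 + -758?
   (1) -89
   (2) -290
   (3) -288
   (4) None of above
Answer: 3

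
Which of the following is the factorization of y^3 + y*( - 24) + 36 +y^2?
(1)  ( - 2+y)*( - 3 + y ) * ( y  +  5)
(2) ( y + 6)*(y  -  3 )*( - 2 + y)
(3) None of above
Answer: 2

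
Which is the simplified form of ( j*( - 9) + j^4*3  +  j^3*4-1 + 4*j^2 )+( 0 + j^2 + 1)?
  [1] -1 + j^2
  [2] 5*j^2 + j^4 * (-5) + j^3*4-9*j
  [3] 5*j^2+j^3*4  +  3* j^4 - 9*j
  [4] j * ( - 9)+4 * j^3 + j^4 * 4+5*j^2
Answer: 3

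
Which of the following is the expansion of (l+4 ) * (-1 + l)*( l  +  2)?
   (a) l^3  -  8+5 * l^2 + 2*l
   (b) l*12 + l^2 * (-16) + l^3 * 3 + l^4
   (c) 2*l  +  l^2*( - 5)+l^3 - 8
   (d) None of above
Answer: a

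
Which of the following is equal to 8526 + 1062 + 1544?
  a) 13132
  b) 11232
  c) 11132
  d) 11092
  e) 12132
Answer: c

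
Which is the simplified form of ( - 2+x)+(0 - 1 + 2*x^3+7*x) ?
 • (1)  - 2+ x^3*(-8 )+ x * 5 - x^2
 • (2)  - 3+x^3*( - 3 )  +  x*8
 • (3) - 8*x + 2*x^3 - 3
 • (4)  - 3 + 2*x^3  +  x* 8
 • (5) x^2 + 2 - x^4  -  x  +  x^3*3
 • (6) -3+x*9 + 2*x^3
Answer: 4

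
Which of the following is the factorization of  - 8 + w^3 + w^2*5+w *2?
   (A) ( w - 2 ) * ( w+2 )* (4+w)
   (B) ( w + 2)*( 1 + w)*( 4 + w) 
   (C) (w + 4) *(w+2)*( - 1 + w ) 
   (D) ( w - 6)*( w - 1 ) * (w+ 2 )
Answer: C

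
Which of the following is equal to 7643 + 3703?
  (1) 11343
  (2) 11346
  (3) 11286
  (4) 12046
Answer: 2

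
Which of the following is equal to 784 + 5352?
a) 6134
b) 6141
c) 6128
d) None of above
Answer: d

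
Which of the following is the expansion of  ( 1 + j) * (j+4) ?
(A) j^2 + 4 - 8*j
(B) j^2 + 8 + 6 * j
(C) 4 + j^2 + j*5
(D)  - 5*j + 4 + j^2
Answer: C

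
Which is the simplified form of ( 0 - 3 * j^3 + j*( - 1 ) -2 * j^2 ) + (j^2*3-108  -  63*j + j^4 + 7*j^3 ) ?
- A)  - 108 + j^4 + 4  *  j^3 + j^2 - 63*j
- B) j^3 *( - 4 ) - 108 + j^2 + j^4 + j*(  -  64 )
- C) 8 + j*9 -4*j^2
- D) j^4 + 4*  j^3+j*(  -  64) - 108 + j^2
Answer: D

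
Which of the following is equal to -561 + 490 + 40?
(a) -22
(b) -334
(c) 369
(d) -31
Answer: d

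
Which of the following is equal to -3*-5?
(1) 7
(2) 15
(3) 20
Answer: 2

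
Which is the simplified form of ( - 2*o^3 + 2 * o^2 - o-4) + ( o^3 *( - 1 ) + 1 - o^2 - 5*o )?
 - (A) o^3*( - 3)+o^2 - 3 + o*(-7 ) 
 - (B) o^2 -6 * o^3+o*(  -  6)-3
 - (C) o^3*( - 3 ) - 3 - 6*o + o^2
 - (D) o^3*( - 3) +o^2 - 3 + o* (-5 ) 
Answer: C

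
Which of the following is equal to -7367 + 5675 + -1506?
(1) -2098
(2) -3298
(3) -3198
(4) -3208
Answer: 3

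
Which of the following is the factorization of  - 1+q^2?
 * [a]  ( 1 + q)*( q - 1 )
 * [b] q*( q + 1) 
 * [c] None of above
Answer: a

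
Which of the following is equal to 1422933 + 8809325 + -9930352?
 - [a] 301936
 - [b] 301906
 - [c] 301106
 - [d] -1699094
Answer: b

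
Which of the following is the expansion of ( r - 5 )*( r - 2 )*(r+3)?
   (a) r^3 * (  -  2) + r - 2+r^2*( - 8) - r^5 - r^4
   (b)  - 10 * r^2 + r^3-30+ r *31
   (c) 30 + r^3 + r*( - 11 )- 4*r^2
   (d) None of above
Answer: c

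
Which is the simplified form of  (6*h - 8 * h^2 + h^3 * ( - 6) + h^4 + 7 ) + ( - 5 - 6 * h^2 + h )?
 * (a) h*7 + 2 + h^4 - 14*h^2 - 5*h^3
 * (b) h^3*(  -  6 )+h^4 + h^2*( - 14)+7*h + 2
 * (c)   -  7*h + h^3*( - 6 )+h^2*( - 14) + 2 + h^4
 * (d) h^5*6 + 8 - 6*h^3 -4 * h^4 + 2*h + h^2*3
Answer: b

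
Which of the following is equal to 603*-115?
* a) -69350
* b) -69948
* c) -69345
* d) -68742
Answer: c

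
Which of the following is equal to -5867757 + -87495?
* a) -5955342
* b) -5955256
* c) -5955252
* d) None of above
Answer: c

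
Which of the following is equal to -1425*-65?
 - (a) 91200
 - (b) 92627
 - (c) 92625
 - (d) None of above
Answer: c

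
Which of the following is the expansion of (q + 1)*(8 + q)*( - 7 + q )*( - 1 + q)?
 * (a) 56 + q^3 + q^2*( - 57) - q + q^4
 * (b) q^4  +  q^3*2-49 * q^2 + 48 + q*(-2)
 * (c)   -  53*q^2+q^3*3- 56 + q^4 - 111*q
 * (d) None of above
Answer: a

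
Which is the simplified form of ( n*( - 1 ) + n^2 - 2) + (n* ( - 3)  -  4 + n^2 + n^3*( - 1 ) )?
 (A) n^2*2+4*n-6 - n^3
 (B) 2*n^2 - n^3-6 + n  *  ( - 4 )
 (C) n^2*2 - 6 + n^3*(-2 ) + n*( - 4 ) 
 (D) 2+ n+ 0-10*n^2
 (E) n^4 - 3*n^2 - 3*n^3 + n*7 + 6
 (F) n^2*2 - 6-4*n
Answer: B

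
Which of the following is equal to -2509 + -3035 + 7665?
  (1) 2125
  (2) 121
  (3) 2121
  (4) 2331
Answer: 3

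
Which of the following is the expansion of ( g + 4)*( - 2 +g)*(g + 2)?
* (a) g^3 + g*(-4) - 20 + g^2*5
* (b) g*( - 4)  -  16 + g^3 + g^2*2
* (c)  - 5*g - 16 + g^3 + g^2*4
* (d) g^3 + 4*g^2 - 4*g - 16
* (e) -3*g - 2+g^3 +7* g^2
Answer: d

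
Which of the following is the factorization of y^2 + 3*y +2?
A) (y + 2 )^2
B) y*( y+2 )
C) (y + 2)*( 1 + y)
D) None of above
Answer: C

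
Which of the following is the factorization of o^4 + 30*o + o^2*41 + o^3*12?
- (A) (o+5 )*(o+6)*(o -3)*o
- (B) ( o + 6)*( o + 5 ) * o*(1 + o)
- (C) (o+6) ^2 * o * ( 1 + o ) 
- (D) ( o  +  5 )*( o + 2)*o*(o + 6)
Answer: B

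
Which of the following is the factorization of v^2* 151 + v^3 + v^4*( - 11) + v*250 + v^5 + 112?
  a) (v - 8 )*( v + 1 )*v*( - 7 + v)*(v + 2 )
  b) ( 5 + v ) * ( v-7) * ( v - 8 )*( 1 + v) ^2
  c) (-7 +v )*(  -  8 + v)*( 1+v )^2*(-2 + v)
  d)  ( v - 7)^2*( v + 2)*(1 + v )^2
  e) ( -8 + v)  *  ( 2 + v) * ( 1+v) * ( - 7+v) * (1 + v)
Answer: e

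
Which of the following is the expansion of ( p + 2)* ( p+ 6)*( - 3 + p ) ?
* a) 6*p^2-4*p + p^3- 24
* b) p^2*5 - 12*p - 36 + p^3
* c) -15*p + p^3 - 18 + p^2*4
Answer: b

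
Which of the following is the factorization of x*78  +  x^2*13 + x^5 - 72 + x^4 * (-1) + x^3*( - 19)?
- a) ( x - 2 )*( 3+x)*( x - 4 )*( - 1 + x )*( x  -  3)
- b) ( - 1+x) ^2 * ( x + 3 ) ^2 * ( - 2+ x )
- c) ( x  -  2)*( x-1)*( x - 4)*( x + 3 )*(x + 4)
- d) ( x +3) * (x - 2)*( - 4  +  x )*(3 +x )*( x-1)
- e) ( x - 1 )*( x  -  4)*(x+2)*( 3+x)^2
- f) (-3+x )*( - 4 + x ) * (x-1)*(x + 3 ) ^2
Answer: d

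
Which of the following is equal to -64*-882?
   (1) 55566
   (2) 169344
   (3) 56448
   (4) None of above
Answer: 3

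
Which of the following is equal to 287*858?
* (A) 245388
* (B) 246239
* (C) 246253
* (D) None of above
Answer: D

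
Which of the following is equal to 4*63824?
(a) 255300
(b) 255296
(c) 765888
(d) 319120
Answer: b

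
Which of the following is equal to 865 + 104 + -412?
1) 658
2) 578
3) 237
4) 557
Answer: 4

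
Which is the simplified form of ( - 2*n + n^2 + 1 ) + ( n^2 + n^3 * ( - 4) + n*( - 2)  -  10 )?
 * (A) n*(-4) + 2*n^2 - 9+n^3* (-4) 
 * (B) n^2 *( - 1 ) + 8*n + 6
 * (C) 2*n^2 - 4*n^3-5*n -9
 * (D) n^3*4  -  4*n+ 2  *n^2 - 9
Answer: A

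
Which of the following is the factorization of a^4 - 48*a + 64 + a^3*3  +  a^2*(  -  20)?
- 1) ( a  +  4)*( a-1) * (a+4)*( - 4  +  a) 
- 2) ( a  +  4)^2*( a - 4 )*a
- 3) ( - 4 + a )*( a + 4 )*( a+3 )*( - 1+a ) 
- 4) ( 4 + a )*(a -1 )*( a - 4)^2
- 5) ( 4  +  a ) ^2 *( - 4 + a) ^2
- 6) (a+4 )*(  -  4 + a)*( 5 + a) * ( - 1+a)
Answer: 1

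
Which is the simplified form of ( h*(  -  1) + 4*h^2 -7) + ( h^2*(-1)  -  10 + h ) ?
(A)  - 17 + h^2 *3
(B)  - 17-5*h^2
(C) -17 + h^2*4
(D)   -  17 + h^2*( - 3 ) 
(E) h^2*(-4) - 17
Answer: A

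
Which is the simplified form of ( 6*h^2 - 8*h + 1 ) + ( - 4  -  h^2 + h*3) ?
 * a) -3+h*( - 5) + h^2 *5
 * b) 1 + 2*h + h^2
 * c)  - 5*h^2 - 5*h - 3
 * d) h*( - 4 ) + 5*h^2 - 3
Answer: a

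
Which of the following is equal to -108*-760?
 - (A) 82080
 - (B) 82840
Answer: A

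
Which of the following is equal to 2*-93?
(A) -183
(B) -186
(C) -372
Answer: B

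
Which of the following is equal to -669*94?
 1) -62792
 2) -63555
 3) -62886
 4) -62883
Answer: 3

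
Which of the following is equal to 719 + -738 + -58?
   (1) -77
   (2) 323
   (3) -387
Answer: 1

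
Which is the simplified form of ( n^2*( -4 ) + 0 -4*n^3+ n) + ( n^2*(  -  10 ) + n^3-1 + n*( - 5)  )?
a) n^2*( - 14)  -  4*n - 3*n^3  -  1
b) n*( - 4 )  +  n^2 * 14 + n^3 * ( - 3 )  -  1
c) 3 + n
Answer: a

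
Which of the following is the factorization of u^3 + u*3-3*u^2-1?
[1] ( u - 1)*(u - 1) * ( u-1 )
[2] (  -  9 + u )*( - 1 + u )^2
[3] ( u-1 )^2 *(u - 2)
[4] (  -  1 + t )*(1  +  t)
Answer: 1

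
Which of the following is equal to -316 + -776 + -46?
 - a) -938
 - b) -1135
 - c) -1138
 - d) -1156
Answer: c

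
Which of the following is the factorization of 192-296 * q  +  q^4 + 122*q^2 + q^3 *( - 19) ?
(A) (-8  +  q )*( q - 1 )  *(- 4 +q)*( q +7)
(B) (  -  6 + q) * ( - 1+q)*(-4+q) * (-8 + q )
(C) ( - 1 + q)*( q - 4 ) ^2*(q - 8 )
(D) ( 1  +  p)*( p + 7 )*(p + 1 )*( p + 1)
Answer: B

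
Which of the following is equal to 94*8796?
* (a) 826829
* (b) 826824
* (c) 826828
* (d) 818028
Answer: b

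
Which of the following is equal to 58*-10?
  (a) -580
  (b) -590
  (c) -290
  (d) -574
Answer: a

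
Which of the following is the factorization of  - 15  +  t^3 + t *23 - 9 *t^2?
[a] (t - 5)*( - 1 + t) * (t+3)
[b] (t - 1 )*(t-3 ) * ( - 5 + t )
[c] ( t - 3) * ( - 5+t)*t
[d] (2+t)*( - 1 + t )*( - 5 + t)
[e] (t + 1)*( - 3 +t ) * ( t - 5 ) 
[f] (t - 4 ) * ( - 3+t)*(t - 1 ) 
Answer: b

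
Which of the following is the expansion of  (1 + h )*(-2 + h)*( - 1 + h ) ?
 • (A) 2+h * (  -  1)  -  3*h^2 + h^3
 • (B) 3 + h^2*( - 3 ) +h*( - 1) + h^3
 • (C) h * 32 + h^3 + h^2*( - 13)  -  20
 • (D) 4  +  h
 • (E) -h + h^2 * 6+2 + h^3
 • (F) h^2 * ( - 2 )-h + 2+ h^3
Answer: F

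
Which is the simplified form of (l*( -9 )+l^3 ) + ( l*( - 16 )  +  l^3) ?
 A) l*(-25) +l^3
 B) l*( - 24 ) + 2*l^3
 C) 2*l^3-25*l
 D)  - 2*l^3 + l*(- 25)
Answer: C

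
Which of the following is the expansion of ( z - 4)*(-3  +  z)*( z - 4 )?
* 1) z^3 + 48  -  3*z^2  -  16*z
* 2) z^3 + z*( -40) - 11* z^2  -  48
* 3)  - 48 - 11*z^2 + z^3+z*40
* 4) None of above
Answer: 3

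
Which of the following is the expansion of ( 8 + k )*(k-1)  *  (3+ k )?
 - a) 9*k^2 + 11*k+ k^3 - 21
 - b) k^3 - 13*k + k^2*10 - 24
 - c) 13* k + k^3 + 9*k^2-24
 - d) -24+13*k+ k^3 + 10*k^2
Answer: d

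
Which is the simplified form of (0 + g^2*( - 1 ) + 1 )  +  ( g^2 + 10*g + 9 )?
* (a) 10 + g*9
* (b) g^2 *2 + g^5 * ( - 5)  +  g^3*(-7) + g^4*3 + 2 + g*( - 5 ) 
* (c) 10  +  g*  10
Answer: c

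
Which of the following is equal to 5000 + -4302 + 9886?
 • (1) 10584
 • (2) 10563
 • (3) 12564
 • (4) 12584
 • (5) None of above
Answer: 1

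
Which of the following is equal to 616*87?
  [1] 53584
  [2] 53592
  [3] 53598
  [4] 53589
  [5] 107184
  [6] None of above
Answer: 2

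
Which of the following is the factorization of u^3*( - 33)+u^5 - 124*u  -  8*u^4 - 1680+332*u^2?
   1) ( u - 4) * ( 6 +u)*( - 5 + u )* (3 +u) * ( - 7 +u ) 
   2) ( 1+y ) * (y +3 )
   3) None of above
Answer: 3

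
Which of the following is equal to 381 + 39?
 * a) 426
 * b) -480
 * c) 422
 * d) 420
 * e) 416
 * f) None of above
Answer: d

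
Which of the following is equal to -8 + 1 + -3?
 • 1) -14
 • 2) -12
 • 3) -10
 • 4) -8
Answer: 3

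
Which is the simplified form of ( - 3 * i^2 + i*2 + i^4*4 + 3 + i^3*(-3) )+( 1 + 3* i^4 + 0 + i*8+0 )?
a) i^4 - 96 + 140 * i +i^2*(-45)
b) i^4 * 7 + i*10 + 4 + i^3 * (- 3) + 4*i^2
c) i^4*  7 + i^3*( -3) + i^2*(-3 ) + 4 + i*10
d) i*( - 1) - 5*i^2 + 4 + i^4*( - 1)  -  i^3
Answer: c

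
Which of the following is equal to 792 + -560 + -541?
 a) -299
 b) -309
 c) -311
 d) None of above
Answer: b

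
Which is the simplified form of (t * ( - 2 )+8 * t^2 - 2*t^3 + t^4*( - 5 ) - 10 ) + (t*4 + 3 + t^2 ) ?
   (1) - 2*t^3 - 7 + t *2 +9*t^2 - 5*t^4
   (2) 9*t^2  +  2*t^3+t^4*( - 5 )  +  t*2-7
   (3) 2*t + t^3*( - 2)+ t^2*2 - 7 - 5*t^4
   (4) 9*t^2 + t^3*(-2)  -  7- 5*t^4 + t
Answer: 1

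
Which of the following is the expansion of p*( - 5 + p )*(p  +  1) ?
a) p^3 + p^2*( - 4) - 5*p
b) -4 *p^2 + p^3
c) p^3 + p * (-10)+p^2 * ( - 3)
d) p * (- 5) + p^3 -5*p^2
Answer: a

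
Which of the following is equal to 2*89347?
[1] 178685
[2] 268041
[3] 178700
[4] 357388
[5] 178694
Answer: 5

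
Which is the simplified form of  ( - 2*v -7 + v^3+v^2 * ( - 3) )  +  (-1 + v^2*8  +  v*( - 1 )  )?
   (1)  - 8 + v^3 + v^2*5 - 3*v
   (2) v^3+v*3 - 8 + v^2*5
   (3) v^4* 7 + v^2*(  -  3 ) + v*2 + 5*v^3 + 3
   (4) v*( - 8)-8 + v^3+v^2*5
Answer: 1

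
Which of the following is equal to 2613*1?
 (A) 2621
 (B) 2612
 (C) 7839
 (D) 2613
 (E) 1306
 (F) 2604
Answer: D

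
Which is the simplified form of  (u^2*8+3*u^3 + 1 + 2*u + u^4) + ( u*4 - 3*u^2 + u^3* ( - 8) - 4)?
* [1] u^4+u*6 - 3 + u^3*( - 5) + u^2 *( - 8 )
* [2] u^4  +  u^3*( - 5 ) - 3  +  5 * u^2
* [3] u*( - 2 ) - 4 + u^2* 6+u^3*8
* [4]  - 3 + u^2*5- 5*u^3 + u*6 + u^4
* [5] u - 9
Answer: 4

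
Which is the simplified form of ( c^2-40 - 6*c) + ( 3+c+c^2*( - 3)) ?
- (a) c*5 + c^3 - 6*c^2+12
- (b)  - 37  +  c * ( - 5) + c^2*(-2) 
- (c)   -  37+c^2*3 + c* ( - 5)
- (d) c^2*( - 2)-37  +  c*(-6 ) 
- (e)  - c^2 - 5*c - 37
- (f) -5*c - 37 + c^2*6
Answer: b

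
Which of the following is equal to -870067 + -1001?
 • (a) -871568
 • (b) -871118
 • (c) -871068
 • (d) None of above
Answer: c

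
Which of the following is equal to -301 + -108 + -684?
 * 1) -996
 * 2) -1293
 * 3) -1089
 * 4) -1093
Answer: 4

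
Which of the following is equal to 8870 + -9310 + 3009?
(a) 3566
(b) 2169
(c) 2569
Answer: c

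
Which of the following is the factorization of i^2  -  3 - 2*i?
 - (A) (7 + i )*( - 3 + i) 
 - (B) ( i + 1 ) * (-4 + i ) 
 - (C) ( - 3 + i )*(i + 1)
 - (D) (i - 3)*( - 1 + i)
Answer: C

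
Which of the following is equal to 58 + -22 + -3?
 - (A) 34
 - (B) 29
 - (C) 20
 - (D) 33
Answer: D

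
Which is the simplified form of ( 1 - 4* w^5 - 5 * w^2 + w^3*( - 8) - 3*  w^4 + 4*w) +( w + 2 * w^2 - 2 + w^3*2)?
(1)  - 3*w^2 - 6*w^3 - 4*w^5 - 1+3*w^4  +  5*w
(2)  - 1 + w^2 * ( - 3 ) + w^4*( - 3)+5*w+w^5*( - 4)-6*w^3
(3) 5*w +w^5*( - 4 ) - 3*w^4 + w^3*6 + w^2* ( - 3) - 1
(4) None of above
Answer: 2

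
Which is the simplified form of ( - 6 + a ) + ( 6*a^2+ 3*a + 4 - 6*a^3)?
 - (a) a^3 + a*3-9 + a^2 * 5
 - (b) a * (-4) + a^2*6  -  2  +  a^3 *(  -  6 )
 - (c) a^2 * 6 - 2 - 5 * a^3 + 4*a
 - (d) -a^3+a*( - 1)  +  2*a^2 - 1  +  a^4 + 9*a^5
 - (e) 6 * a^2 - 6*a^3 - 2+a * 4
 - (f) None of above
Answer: e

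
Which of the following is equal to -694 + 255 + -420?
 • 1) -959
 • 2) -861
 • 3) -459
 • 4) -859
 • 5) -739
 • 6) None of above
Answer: 4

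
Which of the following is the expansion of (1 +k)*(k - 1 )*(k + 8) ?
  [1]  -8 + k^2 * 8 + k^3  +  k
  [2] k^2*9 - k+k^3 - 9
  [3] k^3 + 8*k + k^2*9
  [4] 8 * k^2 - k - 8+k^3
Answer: 4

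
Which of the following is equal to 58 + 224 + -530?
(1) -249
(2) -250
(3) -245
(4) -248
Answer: 4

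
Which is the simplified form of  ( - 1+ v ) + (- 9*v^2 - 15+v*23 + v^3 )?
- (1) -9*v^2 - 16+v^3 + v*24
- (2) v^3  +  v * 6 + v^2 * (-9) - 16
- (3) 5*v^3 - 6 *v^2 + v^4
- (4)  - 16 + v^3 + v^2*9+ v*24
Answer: 1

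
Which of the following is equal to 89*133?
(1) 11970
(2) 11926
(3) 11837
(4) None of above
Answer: 3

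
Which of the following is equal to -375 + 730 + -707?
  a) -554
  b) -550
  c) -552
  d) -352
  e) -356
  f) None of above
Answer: d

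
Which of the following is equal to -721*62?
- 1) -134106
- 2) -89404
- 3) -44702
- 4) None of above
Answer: 3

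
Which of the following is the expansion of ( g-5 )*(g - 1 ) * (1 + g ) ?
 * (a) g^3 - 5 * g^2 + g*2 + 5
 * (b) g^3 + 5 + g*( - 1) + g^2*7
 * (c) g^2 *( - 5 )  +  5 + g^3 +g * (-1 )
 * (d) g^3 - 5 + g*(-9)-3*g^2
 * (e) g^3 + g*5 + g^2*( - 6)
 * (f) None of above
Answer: c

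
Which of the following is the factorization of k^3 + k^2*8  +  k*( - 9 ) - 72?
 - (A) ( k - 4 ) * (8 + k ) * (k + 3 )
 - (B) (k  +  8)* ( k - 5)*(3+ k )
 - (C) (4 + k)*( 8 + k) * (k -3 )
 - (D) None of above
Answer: D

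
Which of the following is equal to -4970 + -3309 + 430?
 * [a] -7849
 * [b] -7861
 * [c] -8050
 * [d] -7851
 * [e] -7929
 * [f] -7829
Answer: a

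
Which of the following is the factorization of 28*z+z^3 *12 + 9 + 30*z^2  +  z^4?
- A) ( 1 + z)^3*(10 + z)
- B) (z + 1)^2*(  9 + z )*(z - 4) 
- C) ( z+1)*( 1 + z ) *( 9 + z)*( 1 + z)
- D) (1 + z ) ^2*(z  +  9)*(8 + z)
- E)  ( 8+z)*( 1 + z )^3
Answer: C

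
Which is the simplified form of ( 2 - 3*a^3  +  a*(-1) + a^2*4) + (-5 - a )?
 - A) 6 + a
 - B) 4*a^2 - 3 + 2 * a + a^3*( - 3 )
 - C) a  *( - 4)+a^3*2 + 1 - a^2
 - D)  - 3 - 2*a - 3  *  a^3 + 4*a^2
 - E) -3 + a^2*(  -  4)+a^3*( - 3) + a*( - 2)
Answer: D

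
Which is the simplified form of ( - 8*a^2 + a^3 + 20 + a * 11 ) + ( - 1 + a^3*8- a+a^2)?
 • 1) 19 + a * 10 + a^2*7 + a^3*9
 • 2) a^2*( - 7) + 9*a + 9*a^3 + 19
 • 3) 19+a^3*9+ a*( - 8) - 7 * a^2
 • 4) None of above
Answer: 4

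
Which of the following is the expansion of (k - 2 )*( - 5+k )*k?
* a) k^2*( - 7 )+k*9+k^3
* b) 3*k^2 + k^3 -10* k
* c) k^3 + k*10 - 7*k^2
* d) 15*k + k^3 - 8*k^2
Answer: c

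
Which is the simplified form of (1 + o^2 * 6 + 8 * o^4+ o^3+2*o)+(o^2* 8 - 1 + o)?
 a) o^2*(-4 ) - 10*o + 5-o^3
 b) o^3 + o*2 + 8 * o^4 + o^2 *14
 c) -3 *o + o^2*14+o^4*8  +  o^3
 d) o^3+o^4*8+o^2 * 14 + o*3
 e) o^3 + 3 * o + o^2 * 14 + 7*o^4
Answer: d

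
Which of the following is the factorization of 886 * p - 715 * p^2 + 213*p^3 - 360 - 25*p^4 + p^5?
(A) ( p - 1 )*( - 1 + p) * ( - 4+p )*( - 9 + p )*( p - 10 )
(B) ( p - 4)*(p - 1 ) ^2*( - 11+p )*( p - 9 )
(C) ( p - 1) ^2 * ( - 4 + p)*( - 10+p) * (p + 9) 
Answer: A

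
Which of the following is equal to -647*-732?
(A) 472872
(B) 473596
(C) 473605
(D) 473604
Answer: D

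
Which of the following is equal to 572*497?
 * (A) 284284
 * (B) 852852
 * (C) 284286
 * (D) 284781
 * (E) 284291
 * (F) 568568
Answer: A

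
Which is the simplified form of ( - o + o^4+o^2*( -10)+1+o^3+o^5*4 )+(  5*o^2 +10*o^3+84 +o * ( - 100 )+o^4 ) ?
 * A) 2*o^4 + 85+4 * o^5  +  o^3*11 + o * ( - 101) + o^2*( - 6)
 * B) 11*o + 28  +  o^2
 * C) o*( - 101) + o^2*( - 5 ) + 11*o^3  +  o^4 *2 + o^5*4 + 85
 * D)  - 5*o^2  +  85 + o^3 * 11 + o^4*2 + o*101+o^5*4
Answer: C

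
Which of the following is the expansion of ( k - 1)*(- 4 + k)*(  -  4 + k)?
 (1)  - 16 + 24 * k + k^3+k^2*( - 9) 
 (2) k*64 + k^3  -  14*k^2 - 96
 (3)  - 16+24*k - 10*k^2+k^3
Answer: 1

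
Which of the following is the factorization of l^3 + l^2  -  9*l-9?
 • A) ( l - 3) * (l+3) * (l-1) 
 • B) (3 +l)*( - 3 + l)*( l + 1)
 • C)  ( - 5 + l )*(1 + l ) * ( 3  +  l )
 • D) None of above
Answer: B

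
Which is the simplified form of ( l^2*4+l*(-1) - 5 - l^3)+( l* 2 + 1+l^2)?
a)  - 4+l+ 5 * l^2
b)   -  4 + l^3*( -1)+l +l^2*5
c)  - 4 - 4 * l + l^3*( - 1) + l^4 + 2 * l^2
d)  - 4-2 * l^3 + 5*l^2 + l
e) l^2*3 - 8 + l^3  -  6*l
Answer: b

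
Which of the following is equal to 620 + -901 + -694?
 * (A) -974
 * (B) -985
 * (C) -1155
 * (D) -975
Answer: D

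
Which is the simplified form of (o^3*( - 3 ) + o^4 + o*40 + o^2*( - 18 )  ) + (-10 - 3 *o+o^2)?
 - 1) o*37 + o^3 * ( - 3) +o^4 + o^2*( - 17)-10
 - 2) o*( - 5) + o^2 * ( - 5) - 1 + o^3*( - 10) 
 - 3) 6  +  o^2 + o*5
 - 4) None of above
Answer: 1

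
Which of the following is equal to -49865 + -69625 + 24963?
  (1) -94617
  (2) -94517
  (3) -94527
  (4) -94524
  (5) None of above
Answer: 3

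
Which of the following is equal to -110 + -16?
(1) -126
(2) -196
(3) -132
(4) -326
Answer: 1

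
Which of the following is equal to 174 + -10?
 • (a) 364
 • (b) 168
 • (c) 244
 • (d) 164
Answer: d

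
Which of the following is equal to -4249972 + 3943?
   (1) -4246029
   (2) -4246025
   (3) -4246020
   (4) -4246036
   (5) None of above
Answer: 1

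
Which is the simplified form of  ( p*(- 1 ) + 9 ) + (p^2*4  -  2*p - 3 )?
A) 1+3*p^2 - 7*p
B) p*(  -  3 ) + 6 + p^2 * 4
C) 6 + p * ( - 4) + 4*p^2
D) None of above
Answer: B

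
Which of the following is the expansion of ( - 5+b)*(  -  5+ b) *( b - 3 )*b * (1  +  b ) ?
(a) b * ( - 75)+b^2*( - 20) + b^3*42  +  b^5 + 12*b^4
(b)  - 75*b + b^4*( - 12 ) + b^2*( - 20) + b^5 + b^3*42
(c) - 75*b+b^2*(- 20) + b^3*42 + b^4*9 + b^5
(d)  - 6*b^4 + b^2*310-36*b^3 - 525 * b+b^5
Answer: b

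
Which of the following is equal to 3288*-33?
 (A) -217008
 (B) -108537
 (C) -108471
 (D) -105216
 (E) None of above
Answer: E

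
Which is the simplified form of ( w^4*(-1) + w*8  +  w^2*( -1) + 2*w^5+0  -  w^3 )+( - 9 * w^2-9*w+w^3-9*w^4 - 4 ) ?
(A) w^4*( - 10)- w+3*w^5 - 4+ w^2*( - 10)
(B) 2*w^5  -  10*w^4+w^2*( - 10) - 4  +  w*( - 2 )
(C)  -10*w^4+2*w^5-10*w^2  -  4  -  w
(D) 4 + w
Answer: C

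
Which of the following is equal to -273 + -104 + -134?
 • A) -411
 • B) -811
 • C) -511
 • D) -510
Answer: C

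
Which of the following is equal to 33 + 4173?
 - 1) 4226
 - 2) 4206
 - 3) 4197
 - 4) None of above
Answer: 2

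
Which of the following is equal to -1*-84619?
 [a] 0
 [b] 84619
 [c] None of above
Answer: b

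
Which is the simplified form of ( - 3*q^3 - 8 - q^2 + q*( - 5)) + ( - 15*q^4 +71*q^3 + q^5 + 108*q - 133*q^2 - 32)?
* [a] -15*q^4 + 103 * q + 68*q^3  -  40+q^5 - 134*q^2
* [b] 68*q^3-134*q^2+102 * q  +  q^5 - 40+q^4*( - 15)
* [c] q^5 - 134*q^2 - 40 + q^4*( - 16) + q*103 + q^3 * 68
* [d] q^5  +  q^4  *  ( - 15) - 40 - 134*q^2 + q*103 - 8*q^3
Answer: a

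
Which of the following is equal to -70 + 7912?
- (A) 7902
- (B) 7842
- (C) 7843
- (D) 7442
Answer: B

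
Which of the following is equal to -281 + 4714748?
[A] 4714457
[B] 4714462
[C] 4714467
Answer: C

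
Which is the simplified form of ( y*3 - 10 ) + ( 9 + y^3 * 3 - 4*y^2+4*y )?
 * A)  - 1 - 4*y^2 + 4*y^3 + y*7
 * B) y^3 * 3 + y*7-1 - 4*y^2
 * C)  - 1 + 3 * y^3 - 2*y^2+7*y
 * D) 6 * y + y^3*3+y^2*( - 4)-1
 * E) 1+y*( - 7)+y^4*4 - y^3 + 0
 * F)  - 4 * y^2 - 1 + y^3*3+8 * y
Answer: B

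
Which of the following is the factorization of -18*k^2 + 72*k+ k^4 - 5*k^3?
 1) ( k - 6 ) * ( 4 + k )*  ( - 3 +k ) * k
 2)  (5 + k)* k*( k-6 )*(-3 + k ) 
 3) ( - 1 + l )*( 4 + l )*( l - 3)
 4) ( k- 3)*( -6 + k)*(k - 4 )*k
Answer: 1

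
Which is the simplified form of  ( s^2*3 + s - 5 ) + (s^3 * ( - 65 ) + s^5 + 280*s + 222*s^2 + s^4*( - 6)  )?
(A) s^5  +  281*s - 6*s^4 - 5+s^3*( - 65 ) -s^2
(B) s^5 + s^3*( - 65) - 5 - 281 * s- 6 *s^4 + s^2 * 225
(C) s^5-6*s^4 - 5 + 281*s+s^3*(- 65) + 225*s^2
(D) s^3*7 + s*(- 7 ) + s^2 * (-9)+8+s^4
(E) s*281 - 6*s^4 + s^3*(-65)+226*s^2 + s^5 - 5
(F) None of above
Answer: C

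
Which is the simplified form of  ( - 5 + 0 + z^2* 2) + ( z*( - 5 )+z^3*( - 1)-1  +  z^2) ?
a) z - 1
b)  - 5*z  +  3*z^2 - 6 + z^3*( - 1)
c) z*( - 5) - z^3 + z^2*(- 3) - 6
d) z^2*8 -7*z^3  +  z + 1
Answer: b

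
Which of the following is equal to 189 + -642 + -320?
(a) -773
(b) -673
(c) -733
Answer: a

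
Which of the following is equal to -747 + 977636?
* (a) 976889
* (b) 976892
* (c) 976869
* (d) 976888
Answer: a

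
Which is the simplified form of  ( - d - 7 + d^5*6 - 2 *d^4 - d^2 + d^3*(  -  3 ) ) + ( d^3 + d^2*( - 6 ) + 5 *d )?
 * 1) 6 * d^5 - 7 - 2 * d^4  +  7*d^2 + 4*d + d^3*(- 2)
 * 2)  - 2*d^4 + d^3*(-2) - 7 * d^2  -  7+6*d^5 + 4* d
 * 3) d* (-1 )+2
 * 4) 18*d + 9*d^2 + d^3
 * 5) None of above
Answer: 2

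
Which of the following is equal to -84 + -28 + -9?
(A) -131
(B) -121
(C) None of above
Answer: B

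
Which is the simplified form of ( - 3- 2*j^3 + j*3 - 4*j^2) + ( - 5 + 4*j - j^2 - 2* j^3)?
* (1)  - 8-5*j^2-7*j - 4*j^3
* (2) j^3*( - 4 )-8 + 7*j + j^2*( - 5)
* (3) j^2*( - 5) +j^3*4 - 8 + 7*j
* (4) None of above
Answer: 2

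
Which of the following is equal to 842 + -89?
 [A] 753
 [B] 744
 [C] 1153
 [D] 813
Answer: A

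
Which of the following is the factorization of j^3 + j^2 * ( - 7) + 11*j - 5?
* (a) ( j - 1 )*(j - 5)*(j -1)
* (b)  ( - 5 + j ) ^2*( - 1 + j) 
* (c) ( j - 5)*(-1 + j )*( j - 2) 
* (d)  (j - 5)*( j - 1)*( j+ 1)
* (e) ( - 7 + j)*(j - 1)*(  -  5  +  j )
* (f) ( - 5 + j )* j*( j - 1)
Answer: a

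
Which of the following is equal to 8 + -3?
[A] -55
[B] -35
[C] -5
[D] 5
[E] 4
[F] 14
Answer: D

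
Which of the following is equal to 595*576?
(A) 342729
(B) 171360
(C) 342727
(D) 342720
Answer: D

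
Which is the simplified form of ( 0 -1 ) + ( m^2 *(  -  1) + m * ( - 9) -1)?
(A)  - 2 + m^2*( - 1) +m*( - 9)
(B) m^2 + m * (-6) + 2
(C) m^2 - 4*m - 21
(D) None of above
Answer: A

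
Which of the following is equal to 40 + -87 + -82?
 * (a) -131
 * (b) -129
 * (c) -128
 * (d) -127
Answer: b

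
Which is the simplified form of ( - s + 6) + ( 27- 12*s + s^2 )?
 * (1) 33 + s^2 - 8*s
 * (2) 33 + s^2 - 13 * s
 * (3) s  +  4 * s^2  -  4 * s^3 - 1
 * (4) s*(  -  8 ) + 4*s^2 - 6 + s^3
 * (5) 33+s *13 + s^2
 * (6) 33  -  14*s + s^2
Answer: 2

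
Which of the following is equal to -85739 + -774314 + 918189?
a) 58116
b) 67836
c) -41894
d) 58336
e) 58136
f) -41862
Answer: e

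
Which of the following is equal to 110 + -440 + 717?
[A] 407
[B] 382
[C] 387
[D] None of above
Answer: C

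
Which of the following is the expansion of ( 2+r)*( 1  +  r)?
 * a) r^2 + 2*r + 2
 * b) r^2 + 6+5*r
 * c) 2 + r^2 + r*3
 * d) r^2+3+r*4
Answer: c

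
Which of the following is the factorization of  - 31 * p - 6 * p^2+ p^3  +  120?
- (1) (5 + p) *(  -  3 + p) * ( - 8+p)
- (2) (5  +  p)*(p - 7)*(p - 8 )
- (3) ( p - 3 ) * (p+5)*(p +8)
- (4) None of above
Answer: 1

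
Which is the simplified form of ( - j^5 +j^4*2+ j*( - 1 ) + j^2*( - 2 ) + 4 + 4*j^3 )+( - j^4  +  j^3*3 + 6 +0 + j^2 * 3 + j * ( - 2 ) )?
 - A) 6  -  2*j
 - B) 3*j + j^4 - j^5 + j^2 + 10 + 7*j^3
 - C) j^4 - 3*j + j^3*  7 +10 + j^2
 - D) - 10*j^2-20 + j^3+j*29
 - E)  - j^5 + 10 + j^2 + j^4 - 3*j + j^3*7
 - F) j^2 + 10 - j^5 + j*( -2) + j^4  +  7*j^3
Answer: E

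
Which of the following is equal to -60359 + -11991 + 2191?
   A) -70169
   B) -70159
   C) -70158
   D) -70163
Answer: B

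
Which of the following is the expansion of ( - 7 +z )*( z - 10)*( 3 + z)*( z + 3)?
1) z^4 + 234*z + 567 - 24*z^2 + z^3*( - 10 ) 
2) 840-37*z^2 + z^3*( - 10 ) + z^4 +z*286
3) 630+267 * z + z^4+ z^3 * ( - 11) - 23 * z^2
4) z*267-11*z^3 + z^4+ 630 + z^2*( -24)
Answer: 3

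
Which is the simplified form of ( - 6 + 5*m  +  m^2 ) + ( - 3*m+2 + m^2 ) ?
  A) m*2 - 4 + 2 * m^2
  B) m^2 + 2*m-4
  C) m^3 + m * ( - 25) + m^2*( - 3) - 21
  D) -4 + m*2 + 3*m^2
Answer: A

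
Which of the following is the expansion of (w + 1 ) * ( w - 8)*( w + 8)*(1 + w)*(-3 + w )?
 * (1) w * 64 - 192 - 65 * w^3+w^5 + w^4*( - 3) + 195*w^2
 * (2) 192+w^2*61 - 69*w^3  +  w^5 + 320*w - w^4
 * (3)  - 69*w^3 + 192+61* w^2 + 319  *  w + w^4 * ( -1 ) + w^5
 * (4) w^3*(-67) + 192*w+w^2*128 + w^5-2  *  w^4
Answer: 2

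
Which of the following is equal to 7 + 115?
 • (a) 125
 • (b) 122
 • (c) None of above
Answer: b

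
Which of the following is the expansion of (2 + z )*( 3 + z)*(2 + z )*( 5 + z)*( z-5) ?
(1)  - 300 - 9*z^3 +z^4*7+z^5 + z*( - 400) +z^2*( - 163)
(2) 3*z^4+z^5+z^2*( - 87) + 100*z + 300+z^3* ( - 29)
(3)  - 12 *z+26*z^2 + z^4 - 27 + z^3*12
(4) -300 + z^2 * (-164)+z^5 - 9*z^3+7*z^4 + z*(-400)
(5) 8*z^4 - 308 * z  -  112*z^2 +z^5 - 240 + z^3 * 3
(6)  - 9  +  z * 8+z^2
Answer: 1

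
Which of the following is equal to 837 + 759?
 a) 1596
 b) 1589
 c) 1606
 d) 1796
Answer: a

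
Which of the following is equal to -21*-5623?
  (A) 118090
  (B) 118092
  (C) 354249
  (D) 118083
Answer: D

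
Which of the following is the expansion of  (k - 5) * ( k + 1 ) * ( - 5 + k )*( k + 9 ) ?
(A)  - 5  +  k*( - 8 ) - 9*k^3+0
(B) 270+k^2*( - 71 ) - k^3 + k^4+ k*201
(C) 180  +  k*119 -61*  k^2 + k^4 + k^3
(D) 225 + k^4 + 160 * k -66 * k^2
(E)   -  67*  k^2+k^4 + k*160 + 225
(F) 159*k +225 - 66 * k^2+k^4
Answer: D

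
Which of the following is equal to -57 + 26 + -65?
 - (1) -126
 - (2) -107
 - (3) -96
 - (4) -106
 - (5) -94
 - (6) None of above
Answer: 3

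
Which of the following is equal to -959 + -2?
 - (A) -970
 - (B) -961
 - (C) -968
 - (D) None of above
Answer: B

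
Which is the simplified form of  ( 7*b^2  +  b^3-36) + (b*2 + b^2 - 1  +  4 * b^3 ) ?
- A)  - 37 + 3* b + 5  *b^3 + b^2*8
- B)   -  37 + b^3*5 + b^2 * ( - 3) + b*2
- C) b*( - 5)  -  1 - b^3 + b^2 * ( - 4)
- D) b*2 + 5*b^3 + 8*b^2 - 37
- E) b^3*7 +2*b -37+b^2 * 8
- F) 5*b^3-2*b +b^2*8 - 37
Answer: D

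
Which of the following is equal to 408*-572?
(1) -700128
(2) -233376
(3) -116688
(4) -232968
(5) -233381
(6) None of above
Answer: 2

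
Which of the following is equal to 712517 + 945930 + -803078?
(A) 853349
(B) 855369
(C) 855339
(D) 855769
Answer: B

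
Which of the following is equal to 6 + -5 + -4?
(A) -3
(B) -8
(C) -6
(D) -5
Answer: A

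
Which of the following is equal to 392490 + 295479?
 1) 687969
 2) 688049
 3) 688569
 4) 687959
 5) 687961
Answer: 1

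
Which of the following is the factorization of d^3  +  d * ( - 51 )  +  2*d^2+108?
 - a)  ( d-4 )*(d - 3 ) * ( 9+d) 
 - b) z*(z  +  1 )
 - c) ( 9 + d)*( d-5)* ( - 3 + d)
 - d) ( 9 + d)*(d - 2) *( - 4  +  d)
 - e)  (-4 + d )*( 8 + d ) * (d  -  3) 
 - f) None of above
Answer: a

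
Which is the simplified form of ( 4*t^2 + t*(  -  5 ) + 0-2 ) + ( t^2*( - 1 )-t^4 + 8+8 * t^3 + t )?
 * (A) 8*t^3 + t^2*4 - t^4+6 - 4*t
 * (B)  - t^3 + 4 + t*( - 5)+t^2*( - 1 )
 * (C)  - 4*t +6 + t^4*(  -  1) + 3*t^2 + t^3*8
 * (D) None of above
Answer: C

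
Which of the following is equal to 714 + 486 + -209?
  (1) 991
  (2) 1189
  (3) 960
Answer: 1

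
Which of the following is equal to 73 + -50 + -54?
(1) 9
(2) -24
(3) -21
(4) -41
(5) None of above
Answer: 5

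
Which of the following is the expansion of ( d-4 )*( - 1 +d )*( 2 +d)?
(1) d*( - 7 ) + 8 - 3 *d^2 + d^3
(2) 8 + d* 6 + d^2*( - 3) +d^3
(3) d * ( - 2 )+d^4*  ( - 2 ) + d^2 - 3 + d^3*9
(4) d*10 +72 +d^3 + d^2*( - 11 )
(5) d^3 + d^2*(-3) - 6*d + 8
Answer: 5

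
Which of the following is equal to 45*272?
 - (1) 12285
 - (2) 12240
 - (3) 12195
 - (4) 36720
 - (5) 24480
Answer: 2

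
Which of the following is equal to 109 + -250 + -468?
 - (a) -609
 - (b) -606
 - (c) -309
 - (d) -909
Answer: a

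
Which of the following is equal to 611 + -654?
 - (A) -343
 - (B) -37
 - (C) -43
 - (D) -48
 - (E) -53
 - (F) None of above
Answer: C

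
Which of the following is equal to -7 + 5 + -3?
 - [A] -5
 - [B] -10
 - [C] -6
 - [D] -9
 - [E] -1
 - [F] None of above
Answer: A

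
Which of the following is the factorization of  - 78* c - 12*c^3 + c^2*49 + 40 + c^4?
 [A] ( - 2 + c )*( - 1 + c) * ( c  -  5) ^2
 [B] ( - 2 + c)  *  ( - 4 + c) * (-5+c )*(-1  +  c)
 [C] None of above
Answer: B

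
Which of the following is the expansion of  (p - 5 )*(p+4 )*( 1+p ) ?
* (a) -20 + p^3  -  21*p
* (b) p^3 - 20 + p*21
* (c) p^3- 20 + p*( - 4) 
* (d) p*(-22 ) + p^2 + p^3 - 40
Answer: a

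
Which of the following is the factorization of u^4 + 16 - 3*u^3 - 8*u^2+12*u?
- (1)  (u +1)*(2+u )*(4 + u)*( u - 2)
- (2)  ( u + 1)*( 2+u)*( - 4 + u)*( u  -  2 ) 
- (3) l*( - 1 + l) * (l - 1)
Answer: 2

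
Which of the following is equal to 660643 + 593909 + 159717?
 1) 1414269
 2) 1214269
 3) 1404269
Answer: 1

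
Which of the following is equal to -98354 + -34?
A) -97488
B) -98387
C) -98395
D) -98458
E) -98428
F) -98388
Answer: F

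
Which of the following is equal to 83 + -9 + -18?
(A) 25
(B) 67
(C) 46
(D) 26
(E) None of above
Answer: E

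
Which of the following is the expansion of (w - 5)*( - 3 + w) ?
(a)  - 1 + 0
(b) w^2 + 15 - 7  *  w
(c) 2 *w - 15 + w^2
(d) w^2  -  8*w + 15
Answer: d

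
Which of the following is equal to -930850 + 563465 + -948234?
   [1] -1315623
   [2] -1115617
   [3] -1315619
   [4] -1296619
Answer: 3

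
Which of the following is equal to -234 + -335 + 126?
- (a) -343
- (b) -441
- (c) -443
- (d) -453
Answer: c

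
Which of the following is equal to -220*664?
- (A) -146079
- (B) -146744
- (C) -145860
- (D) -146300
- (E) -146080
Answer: E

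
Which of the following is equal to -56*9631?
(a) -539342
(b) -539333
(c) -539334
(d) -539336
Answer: d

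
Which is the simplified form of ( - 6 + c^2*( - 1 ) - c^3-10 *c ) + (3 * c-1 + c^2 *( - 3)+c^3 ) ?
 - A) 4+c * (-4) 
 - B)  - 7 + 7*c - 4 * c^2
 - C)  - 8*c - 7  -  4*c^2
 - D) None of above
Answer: D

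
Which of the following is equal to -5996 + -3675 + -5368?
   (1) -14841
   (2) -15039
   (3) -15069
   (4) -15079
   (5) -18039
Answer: 2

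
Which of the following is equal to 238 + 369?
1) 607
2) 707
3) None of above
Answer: 1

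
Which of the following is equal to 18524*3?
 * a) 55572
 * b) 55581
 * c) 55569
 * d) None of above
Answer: a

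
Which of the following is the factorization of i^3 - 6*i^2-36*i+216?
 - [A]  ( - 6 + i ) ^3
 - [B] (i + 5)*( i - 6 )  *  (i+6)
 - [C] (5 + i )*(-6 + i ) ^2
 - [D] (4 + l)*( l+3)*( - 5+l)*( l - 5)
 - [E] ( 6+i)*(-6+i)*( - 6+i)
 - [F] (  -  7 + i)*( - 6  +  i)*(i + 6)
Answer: E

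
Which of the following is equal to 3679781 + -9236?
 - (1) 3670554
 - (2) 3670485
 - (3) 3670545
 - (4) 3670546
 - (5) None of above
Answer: 3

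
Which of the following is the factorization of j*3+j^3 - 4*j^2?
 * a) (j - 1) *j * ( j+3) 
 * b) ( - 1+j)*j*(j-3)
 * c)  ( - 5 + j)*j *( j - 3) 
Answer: b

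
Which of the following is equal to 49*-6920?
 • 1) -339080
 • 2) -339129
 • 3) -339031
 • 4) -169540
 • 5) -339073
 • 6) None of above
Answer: 1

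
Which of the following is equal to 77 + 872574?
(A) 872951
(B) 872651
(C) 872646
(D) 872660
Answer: B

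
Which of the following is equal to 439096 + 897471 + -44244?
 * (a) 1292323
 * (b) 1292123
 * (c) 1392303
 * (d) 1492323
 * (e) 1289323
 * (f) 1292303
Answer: a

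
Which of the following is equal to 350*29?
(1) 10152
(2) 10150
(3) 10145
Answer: 2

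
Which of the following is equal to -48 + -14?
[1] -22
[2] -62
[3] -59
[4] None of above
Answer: 2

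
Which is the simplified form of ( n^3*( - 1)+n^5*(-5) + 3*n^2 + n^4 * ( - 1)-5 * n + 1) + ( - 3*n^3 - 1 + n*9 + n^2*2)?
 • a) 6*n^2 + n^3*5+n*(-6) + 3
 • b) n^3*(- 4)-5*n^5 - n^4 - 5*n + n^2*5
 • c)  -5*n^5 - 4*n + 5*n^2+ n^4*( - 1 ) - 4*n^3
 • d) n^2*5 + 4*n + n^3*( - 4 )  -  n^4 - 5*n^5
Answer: d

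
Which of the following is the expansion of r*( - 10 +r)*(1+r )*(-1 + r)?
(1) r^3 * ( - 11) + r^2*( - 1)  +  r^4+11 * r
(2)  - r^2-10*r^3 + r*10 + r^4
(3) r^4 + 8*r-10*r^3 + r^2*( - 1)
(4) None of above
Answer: 2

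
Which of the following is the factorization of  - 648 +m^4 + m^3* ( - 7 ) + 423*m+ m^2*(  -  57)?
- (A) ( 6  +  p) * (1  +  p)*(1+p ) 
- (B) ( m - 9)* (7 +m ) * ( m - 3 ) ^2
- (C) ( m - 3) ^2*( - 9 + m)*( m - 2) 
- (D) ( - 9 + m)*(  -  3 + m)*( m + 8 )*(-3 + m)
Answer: D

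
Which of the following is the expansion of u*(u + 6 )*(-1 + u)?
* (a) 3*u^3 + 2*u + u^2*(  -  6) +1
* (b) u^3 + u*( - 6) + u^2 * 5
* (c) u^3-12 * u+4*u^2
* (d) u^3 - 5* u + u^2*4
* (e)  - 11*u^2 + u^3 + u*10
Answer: b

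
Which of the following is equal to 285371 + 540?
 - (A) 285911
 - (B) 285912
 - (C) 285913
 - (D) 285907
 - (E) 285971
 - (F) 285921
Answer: A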